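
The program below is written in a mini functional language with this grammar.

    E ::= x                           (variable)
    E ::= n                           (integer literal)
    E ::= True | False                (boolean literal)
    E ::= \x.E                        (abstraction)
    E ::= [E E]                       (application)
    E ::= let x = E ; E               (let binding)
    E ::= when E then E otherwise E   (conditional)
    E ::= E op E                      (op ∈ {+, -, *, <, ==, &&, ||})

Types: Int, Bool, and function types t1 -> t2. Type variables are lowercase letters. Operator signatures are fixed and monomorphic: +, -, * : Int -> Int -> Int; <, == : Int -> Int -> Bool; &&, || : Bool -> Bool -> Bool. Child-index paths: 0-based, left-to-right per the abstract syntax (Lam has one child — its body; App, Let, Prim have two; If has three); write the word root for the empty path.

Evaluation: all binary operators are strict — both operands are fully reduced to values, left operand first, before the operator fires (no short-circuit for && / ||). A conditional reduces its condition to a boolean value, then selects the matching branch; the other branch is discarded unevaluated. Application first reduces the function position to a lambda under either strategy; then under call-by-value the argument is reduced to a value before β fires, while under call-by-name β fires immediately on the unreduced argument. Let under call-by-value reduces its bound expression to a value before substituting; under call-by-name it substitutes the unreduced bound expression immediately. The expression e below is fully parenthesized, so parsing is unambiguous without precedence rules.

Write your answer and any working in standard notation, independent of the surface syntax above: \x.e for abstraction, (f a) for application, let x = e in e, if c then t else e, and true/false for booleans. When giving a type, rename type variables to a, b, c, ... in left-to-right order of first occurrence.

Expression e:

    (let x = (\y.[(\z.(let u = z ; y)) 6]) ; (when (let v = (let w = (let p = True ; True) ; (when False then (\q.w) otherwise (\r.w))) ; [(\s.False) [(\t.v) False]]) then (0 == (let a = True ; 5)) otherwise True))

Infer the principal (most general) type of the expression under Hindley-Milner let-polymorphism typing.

Trace:
z : b
let u : b
y : a
\z._ : b -> a
  unify b -> a ~ Int -> c
  unify b ~ Int
  unify a ~ c
_ _ : c
\y._ : c -> c
let x : forall. c -> c
let p : Bool
let w : Bool
  unify Bool ~ Bool
w : Bool
\q._ : d -> Bool
w : Bool
\r._ : e -> Bool
  unify d -> Bool ~ e -> Bool
  unify d ~ e
  unify Bool ~ Bool
let v : forall. e -> Bool
\s._ : f -> Bool
v : h -> Bool
\t._ : g -> h -> Bool
  unify g -> h -> Bool ~ Bool -> i
  unify g ~ Bool
  unify h -> Bool ~ i
_ _ : h -> Bool
  unify f -> Bool ~ (h -> Bool) -> j
  unify f ~ h -> Bool
  unify Bool ~ j
_ _ : Bool
  unify Bool ~ Bool
  unify Int ~ Int
let a : Bool
  unify Int ~ Int
  unify Bool ~ Bool

Answer: Bool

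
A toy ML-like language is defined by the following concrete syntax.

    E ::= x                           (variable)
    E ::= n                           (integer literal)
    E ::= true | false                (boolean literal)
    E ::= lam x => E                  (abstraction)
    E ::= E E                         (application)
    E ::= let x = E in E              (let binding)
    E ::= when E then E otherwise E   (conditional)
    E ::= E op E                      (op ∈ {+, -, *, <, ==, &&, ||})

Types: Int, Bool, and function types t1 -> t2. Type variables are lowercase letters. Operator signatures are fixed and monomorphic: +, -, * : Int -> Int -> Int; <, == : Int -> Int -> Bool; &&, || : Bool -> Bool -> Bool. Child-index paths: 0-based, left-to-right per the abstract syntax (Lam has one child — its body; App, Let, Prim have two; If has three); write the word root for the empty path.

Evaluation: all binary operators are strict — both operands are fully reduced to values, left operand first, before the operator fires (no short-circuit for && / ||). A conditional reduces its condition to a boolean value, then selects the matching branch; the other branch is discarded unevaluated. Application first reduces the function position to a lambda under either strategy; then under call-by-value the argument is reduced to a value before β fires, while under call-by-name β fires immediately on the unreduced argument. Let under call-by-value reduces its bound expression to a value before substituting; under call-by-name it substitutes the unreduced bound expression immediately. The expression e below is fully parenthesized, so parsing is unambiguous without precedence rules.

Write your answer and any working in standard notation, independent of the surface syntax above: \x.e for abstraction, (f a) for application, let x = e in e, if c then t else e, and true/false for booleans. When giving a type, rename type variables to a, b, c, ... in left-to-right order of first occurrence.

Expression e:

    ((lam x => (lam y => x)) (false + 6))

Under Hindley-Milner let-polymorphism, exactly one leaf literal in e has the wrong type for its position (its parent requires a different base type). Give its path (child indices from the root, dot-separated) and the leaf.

Derivation:
x : a
\y._ : b -> a
\x._ : a -> b -> a
  unify Bool ~ Int
  FAIL: mismatch Bool ~ Int

Answer: 1.0 : false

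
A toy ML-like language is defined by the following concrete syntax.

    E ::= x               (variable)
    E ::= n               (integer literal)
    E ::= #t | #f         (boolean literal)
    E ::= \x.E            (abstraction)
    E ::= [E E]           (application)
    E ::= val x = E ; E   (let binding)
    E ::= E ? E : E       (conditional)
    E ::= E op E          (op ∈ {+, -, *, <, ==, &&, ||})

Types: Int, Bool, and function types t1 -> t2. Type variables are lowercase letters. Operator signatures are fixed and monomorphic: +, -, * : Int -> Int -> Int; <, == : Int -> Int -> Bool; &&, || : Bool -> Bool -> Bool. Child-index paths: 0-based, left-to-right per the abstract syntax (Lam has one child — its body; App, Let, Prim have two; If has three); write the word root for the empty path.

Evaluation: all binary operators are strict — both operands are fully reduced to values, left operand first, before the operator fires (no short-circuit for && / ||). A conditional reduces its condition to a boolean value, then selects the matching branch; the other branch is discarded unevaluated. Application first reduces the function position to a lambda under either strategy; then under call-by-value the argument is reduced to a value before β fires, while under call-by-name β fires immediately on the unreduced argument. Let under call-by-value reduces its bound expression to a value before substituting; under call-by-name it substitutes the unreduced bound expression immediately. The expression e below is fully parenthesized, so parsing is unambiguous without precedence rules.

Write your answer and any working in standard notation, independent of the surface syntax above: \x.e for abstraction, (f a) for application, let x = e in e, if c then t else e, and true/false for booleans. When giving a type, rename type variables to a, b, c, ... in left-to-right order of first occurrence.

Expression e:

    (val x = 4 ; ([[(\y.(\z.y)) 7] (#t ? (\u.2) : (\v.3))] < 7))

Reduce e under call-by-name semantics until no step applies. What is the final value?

Answer: false

Trace:
step 0: (let x = 4 in ((((\y.(\z.y)) 7) (if true then (\u.2) else (\v.3))) < 7))
step 1: [let@root] ((((\y.(\z.y)) 7) (if true then (\u.2) else (\v.3))) < 7)
step 2: [beta@0.0] (((\z.7) (if true then (\u.2) else (\v.3))) < 7)
step 3: [beta@0] (7 < 7)
step 4: [delta@root] false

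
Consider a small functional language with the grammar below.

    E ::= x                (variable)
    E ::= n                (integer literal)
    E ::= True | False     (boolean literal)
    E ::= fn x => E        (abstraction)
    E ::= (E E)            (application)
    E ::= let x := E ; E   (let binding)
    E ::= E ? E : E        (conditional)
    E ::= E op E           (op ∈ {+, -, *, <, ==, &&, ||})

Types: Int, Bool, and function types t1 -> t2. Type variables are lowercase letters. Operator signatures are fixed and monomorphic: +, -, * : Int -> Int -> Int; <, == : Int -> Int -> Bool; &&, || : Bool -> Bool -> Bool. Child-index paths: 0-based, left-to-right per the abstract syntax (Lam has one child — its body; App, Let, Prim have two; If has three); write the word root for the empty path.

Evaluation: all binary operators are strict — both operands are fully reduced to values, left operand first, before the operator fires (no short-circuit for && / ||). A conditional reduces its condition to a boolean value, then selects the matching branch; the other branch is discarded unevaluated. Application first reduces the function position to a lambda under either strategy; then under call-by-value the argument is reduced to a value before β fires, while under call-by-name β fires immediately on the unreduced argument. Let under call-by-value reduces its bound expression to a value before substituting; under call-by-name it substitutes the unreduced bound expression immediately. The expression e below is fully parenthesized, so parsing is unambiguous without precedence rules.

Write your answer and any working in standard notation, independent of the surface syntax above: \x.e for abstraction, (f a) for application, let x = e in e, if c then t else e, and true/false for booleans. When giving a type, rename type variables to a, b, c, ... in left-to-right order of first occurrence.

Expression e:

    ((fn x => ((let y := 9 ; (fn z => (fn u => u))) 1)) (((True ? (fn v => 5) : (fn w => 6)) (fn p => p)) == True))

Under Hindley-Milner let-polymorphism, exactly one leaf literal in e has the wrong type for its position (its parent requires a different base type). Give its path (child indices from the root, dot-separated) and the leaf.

Answer: 1.1 : true

Working:
let y : Int
u : c
\u._ : c -> c
\z._ : b -> c -> c
  unify b -> c -> c ~ Int -> d
  unify b ~ Int
  unify c -> c ~ d
_ _ : c -> c
\x._ : a -> c -> c
  unify Bool ~ Bool
\v._ : e -> Int
\w._ : f -> Int
  unify e -> Int ~ f -> Int
  unify e ~ f
  unify Int ~ Int
p : g
\p._ : g -> g
  unify f -> Int ~ (g -> g) -> h
  unify f ~ g -> g
  unify Int ~ h
_ _ : Int
  unify Int ~ Int
  unify Bool ~ Int
  FAIL: mismatch Bool ~ Int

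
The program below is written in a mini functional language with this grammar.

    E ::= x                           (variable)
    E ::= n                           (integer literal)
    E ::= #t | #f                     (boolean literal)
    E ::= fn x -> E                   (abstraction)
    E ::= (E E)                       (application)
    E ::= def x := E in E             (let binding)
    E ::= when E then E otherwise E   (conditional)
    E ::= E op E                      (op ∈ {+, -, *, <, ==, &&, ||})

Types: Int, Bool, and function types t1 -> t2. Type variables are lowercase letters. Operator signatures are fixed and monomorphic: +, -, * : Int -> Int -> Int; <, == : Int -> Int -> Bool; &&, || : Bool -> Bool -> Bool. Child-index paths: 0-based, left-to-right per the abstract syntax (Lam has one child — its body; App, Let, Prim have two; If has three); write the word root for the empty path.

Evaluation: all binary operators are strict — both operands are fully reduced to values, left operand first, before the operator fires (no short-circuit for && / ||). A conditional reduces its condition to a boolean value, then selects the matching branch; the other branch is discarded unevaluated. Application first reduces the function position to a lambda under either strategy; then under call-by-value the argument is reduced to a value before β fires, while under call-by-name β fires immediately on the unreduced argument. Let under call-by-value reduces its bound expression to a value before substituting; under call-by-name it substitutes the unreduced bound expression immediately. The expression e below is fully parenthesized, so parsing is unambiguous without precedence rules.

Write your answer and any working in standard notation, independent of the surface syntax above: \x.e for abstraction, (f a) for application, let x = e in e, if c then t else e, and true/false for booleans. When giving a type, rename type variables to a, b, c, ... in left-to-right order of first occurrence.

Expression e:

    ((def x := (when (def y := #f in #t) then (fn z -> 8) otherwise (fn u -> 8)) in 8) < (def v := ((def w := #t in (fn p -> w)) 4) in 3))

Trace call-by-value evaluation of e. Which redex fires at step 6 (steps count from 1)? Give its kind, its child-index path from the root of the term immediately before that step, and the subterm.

Answer: let at 1 : (let v = true in 3)

Derivation:
step 0: ((let x = (if (let y = false in true) then (\z.8) else (\u.8)) in 8) < (let v = ((let w = true in (\p.w)) 4) in 3))
step 1: [let@0.0.0] ((let x = (if true then (\z.8) else (\u.8)) in 8) < (let v = ((let w = true in (\p.w)) 4) in 3))
step 2: [if@0.0] ((let x = (\z.8) in 8) < (let v = ((let w = true in (\p.w)) 4) in 3))
step 3: [let@0] (8 < (let v = ((let w = true in (\p.w)) 4) in 3))
step 4: [let@1.0.0] (8 < (let v = ((\p.true) 4) in 3))
step 5: [beta@1.0] (8 < (let v = true in 3))
step 6: [let@1] (8 < 3)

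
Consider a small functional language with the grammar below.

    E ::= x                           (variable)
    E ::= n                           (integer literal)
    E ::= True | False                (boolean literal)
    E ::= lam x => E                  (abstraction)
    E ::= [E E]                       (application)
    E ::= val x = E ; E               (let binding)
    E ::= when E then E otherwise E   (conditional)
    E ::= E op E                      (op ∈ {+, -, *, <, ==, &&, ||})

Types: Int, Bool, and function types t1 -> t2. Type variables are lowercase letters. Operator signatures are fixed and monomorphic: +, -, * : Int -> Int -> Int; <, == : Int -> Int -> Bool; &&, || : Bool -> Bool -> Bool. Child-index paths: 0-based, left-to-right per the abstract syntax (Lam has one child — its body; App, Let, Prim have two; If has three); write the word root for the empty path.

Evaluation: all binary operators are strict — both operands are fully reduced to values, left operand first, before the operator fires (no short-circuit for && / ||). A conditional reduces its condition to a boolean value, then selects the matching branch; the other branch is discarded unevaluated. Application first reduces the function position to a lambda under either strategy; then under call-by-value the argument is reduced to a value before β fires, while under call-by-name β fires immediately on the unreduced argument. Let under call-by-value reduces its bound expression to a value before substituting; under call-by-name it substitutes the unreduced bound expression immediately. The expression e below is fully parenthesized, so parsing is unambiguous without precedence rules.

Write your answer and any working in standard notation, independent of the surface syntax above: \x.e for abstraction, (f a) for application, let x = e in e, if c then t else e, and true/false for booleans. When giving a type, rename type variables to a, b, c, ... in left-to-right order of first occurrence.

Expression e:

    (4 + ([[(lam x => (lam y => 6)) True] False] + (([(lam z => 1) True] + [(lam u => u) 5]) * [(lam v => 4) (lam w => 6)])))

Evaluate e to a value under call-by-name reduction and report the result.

Answer: 34

Derivation:
step 0: (4 + ((((\x.(\y.6)) true) false) + ((((\z.1) true) + ((\u.u) 5)) * ((\v.4) (\w.6)))))
step 1: [beta@1.0.0] (4 + (((\y.6) false) + ((((\z.1) true) + ((\u.u) 5)) * ((\v.4) (\w.6)))))
step 2: [beta@1.0] (4 + (6 + ((((\z.1) true) + ((\u.u) 5)) * ((\v.4) (\w.6)))))
step 3: [beta@1.1.0.0] (4 + (6 + ((1 + ((\u.u) 5)) * ((\v.4) (\w.6)))))
step 4: [beta@1.1.0.1] (4 + (6 + ((1 + 5) * ((\v.4) (\w.6)))))
step 5: [delta@1.1.0] (4 + (6 + (6 * ((\v.4) (\w.6)))))
step 6: [beta@1.1.1] (4 + (6 + (6 * 4)))
step 7: [delta@1.1] (4 + (6 + 24))
step 8: [delta@1] (4 + 30)
step 9: [delta@root] 34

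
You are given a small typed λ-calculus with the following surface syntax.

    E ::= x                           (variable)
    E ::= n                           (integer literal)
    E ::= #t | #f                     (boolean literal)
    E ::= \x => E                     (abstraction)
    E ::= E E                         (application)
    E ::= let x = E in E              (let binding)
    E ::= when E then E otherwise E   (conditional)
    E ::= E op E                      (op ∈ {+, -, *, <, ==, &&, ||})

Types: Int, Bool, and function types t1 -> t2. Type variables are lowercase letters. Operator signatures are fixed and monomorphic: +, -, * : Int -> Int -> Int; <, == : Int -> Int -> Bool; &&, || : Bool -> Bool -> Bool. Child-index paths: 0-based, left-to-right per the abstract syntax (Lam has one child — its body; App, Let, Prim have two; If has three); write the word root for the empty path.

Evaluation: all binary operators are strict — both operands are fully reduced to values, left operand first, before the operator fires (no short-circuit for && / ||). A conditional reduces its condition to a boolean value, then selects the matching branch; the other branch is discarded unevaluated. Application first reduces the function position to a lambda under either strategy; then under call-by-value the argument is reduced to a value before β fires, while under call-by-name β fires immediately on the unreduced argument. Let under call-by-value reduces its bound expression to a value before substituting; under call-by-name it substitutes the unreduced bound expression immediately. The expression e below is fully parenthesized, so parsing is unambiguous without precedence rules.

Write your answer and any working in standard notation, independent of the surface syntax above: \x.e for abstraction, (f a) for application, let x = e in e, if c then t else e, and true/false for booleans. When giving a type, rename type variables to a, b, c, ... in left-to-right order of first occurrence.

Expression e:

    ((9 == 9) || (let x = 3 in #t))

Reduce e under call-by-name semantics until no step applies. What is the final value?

Trace:
step 0: ((9 == 9) || (let x = 3 in true))
step 1: [delta@0] (true || (let x = 3 in true))
step 2: [let@1] (true || true)
step 3: [delta@root] true

Answer: true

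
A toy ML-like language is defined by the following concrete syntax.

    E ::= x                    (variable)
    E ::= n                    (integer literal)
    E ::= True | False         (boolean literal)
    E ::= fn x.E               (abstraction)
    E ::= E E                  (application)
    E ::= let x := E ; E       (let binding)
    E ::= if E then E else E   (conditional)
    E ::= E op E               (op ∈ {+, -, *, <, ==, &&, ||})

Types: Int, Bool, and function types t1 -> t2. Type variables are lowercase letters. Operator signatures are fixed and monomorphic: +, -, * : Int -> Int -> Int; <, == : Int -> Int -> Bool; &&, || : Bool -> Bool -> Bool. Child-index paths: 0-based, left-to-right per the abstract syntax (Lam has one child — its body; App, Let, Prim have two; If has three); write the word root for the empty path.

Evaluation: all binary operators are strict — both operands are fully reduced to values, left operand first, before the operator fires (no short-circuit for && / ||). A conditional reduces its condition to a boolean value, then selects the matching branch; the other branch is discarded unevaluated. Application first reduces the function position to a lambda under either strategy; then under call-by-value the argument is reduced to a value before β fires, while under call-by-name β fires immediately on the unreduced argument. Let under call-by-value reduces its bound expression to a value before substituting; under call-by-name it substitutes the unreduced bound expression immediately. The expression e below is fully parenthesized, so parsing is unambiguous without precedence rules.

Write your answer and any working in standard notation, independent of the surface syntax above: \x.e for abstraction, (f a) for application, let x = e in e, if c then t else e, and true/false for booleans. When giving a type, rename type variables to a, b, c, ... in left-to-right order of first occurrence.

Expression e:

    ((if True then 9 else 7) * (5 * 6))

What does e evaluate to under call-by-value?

Working:
step 0: ((if true then 9 else 7) * (5 * 6))
step 1: [if@0] (9 * (5 * 6))
step 2: [delta@1] (9 * 30)
step 3: [delta@root] 270

Answer: 270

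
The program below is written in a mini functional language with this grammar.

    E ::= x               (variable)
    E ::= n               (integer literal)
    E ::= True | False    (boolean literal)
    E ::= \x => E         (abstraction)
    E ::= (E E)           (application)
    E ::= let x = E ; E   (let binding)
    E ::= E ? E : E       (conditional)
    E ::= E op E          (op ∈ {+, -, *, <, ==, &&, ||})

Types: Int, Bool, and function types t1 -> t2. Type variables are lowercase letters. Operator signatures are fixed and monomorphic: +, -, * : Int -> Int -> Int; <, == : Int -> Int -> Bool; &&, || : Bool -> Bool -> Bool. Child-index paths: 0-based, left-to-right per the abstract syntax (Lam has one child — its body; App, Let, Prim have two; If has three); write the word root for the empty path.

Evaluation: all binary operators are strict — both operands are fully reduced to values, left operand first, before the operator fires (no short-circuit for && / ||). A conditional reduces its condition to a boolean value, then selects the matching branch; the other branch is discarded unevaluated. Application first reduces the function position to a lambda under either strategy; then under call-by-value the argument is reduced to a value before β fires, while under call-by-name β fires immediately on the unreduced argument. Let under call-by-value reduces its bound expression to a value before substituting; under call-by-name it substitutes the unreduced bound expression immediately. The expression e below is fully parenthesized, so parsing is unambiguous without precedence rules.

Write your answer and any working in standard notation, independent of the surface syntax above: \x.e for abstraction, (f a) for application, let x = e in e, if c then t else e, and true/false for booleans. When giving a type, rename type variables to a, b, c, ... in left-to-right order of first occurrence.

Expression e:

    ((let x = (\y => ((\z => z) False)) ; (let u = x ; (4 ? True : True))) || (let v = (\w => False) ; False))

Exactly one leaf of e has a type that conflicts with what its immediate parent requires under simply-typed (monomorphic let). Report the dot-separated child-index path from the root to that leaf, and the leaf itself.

Answer: 0.1.1.0 : 4

Derivation:
z : b
\z._ : b -> b
  unify b -> b ~ Bool -> c
  unify b ~ Bool
  unify Bool ~ c
_ _ : Bool
\y._ : a -> Bool
let x : a -> Bool
x : a -> Bool
let u : a -> Bool
  unify Int ~ Bool
  FAIL: mismatch Int ~ Bool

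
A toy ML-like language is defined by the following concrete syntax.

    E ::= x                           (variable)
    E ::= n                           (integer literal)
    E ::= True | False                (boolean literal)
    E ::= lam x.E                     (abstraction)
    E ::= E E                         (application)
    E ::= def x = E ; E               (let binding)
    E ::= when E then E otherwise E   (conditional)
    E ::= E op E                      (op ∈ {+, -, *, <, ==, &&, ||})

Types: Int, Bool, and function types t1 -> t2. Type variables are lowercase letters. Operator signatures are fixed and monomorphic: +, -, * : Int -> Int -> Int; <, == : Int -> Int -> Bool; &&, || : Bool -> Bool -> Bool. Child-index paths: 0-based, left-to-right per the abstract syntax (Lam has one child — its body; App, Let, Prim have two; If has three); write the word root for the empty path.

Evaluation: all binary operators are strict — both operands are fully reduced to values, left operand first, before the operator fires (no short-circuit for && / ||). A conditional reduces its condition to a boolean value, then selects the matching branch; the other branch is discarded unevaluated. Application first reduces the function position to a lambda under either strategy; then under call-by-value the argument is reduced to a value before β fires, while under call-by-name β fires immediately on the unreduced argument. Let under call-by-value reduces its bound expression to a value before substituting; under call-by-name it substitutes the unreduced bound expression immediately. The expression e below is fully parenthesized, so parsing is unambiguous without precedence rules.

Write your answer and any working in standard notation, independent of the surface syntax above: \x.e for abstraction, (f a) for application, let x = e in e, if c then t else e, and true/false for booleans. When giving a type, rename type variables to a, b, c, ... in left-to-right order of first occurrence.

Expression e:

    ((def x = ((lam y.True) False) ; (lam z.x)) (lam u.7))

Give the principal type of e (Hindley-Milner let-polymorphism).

Derivation:
\y._ : a -> Bool
  unify a -> Bool ~ Bool -> b
  unify a ~ Bool
  unify Bool ~ b
_ _ : Bool
let x : Bool
x : Bool
\z._ : c -> Bool
\u._ : d -> Int
  unify c -> Bool ~ (d -> Int) -> e
  unify c ~ d -> Int
  unify Bool ~ e
_ _ : Bool

Answer: Bool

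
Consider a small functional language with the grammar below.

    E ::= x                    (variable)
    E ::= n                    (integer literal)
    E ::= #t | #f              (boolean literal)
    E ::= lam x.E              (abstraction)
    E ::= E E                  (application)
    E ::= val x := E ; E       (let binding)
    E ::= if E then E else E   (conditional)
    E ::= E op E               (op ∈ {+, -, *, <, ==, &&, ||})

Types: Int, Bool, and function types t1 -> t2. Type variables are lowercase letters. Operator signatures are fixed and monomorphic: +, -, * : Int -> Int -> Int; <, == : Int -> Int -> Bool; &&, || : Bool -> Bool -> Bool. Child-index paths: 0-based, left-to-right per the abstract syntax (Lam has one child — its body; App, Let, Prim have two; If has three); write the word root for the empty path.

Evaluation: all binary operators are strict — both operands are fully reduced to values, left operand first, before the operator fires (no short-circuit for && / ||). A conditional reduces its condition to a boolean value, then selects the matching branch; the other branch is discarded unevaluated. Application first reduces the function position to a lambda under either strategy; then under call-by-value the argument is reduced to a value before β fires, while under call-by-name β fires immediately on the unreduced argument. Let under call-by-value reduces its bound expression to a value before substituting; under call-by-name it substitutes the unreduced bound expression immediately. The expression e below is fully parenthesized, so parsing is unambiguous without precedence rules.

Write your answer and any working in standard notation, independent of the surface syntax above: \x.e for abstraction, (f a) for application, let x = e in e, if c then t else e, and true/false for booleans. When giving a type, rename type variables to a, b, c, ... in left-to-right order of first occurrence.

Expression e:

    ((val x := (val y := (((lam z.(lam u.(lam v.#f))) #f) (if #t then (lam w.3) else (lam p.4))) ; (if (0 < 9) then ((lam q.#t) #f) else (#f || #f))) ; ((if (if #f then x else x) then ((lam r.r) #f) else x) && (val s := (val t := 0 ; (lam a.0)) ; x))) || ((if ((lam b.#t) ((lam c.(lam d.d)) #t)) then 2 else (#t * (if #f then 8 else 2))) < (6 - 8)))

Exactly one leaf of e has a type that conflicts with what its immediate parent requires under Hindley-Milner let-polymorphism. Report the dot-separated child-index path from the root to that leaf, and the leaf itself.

Answer: 1.0.2.0 : true

Derivation:
\v._ : c -> Bool
\u._ : b -> c -> Bool
\z._ : a -> b -> c -> Bool
  unify a -> b -> c -> Bool ~ Bool -> d
  unify a ~ Bool
  unify b -> c -> Bool ~ d
_ _ : b -> c -> Bool
  unify Bool ~ Bool
\w._ : e -> Int
\p._ : f -> Int
  unify e -> Int ~ f -> Int
  unify e ~ f
  unify Int ~ Int
  unify b -> c -> Bool ~ (f -> Int) -> g
  unify b ~ f -> Int
  unify c -> Bool ~ g
_ _ : c -> Bool
let y : forall. c -> Bool
  unify Int ~ Int
  unify Int ~ Int
  unify Bool ~ Bool
\q._ : h -> Bool
  unify h -> Bool ~ Bool -> i
  unify h ~ Bool
  unify Bool ~ i
_ _ : Bool
  unify Bool ~ Bool
  unify Bool ~ Bool
  unify Bool ~ Bool
let x : Bool
  unify Bool ~ Bool
x : Bool
x : Bool
  unify Bool ~ Bool
  unify Bool ~ Bool
r : j
\r._ : j -> j
  unify j -> j ~ Bool -> k
  unify j ~ Bool
  unify Bool ~ k
_ _ : Bool
x : Bool
  unify Bool ~ Bool
  unify Bool ~ Bool
let t : Int
\a._ : l -> Int
let s : forall. l -> Int
x : Bool
  unify Bool ~ Bool
  unify Bool ~ Bool
\b._ : m -> Bool
d : o
\d._ : o -> o
\c._ : n -> o -> o
  unify n -> o -> o ~ Bool -> p
  unify n ~ Bool
  unify o -> o ~ p
_ _ : o -> o
  unify m -> Bool ~ (o -> o) -> q
  unify m ~ o -> o
  unify Bool ~ q
_ _ : Bool
  unify Bool ~ Bool
  unify Bool ~ Int
  FAIL: mismatch Bool ~ Int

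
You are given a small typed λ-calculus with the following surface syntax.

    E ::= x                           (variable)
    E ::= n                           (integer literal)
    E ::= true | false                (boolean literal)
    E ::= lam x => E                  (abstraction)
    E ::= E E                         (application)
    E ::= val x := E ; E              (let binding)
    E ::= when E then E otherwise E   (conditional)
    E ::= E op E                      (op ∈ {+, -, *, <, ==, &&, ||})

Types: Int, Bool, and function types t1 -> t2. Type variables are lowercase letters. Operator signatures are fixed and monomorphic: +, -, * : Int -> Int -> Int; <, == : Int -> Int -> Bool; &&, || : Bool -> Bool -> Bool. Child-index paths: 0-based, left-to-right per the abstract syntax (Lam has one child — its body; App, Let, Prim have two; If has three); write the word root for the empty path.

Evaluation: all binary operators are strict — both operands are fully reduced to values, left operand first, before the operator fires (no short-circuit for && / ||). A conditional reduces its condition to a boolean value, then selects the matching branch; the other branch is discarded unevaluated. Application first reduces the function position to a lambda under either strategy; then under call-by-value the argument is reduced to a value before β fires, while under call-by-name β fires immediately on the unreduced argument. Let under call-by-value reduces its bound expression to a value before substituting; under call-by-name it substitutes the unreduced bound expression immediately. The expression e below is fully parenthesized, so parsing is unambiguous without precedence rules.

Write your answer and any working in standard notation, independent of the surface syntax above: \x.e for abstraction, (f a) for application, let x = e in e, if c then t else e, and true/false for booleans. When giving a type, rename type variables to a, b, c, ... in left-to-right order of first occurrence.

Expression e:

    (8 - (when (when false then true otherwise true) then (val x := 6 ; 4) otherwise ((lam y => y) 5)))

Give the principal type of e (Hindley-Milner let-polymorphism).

Trace:
  unify Int ~ Int
  unify Bool ~ Bool
  unify Bool ~ Bool
  unify Bool ~ Bool
let x : Int
y : a
\y._ : a -> a
  unify a -> a ~ Int -> b
  unify a ~ Int
  unify Int ~ b
_ _ : Int
  unify Int ~ Int
  unify Int ~ Int

Answer: Int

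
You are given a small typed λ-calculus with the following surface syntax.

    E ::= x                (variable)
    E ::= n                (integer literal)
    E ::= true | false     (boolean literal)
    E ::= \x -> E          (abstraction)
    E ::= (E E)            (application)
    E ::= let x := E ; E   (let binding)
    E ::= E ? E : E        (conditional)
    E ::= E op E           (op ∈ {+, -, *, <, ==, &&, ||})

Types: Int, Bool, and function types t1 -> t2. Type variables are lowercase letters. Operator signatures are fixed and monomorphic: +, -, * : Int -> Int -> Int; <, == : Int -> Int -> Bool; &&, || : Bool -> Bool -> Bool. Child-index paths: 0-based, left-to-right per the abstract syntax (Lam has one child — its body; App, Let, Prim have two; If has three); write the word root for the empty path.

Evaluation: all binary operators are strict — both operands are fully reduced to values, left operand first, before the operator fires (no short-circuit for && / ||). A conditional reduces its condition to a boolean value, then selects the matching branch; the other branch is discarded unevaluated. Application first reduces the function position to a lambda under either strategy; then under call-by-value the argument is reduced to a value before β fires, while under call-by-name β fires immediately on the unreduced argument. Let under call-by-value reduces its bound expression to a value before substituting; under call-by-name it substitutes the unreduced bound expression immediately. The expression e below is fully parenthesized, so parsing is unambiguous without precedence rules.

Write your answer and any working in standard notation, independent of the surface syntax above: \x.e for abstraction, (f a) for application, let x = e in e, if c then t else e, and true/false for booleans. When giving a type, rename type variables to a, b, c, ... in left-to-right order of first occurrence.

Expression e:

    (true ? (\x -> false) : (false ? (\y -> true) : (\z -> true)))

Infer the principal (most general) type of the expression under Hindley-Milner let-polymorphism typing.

Derivation:
  unify Bool ~ Bool
\x._ : a -> Bool
  unify Bool ~ Bool
\y._ : b -> Bool
\z._ : c -> Bool
  unify b -> Bool ~ c -> Bool
  unify b ~ c
  unify Bool ~ Bool
  unify a -> Bool ~ c -> Bool
  unify a ~ c
  unify Bool ~ Bool

Answer: a -> Bool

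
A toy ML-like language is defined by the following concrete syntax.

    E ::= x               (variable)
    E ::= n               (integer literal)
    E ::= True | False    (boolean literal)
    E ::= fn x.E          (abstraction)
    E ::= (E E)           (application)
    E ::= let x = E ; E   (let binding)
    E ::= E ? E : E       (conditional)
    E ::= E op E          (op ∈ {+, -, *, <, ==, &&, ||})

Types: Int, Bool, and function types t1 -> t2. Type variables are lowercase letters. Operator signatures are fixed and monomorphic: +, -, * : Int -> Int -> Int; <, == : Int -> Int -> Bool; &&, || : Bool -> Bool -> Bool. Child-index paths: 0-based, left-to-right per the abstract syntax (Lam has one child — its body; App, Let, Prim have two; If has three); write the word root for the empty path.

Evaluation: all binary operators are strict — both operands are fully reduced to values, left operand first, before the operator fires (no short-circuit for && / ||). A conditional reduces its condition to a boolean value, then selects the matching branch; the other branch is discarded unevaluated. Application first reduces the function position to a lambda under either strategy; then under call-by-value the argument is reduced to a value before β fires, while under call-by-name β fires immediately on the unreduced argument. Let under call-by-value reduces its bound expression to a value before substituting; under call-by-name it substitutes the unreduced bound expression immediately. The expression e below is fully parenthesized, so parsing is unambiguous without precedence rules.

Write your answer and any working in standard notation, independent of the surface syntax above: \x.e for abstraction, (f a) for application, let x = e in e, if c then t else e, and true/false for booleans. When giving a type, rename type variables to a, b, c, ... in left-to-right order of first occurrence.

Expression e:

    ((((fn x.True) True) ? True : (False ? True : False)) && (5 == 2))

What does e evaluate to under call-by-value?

Answer: false

Working:
step 0: ((if ((\x.true) true) then true else (if false then true else false)) && (5 == 2))
step 1: [beta@0.0] ((if true then true else (if false then true else false)) && (5 == 2))
step 2: [if@0] (true && (5 == 2))
step 3: [delta@1] (true && false)
step 4: [delta@root] false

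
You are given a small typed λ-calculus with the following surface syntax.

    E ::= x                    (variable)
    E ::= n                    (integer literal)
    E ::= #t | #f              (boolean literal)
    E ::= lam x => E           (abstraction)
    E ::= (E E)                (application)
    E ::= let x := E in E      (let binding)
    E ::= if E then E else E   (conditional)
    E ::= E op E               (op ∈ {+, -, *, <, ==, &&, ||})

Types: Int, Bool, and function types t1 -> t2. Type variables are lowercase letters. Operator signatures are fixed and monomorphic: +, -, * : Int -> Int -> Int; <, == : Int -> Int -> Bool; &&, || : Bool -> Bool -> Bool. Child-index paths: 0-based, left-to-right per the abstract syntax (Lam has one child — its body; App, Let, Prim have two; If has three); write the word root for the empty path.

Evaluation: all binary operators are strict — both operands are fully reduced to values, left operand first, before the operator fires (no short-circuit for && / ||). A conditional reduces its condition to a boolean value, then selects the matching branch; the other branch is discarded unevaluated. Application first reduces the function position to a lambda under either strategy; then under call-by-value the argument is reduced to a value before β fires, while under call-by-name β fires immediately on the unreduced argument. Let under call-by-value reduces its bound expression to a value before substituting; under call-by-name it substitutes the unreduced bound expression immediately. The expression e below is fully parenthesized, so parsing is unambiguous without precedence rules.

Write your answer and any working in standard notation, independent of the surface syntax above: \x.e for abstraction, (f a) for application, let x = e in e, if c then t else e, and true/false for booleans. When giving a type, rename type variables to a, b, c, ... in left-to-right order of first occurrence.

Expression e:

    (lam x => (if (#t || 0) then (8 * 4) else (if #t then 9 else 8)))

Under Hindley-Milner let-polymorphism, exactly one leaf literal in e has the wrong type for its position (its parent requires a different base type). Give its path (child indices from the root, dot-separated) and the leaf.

Trace:
  unify Bool ~ Bool
  unify Int ~ Bool
  FAIL: mismatch Int ~ Bool

Answer: 0.0.1 : 0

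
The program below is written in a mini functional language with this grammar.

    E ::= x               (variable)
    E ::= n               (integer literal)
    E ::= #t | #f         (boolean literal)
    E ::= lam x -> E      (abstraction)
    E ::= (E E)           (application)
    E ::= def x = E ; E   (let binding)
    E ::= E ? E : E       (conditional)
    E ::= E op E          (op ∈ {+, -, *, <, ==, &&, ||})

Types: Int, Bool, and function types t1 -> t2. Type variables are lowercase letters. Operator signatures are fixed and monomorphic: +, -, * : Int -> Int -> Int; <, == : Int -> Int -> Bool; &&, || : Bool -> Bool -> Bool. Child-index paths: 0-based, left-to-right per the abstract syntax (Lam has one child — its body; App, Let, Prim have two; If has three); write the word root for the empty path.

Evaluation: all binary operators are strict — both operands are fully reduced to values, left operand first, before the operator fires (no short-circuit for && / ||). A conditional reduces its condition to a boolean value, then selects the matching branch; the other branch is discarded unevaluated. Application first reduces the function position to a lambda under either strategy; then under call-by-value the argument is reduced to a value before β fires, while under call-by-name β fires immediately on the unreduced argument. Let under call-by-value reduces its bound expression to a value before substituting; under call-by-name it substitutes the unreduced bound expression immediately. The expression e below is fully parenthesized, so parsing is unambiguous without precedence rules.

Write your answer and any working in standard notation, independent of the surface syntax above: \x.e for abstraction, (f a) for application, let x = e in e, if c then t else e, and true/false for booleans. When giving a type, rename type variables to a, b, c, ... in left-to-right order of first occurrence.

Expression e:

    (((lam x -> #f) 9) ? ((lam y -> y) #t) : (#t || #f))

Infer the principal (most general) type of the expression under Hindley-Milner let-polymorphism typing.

Answer: Bool

Working:
\x._ : a -> Bool
  unify a -> Bool ~ Int -> b
  unify a ~ Int
  unify Bool ~ b
_ _ : Bool
  unify Bool ~ Bool
y : c
\y._ : c -> c
  unify c -> c ~ Bool -> d
  unify c ~ Bool
  unify Bool ~ d
_ _ : Bool
  unify Bool ~ Bool
  unify Bool ~ Bool
  unify Bool ~ Bool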